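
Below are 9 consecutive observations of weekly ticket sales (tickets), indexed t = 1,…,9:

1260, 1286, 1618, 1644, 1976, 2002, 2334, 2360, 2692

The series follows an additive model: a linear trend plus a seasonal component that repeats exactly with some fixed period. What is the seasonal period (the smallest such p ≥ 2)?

2

First differences y_{t+1} − y_t: 26, 332, 26, 332, 26, 332, …
The difference pattern repeats every 2 terms and not for any smaller step, so p = 2.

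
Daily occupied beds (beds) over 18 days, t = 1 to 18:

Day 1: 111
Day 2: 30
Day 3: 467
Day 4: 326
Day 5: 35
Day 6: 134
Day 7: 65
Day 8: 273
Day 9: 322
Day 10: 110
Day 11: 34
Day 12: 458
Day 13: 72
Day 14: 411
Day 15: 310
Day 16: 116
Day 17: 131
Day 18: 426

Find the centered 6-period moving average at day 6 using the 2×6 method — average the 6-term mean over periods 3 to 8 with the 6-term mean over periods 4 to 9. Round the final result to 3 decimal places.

Sum over 3–8: 467 + 326 + 35 + 134 + 65 + 273 = 1300
Sum over 4–9: 326 + 35 + 134 + 65 + 273 + 322 = 1155
CMA at t=6 = (1300 + 1155) / (2·6) = 2455 / 12 = 204.583

204.583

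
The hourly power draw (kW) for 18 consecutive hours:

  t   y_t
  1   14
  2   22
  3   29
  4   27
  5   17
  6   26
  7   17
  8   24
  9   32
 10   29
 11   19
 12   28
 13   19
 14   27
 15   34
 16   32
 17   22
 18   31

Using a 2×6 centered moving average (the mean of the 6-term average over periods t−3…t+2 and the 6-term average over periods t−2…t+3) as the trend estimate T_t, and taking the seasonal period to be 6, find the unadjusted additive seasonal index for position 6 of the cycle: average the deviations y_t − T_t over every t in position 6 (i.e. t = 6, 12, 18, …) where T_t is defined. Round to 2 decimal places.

2.29

Season position 6 occurs at t = 6, 12 (where T_t is defined).
t=6: T_6 = 23.5833; y_6 − T_6 = 26 − 23.5833 = 2.4167
t=12: T_12 = 25.8333; y_12 − T_12 = 28 − 25.8333 = 2.1667
Mean deviation: (2.4167 + 2.1667) / 2 = 2.29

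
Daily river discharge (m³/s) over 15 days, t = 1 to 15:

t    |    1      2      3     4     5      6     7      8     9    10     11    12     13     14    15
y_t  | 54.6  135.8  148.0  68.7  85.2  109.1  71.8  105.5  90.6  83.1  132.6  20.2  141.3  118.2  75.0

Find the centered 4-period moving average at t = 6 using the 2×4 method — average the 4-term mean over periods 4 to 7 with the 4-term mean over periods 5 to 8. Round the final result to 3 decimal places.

88.300

Sum over 4–7: 68.7 + 85.2 + 109.1 + 71.8 = 334.8
Sum over 5–8: 85.2 + 109.1 + 71.8 + 105.5 = 371.6
CMA at t=6 = (334.8 + 371.6) / (2·4) = 706.4 / 8 = 88.300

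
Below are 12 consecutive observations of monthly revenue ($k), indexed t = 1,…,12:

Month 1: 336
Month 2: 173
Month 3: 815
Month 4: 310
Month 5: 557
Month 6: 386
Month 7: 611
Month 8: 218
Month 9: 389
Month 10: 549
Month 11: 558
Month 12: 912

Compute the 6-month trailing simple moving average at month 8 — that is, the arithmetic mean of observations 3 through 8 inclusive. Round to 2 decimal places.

Sum of periods 3–8: 815 + 310 + 557 + 386 + 611 + 218 = 2897
Divide by 6: 2897 / 6 = 482.83

482.83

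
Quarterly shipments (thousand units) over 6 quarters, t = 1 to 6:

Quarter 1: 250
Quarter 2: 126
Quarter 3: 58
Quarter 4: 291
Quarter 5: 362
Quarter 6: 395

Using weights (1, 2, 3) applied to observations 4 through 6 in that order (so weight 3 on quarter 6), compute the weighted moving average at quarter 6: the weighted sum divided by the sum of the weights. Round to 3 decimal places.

366.667

Weighted sum: 1·291 + 2·362 + 3·395 = 291 + 724 + 1185 = 2200
Weight total: 1 + 2 + 3 = 6
WMA = 2200 / 6 = 366.667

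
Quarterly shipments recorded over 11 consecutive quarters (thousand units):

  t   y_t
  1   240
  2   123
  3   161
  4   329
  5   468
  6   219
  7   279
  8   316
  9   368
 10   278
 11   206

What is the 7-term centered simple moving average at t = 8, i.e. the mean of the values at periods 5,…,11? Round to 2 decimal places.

304.86

Sum of periods 5–11: 468 + 219 + 279 + 316 + 368 + 278 + 206 = 2134
Divide by 7: 2134 / 7 = 304.86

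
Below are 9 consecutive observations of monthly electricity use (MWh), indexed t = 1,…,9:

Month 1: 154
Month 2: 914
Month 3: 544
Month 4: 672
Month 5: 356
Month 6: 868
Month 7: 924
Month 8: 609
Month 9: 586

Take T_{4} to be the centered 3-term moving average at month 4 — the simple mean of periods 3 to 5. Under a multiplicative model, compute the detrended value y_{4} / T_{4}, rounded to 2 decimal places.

Trend T_4 = (544 + 672 + 356) / 3 = 1572/3 = 524.0000
Ratio to trend: 672 / 524.0000 = 1.28

1.28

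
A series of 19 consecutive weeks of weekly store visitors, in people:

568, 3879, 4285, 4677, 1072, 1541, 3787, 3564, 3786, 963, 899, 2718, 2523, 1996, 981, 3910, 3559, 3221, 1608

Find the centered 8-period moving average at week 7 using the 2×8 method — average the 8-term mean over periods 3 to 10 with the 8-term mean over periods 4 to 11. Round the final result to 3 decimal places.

Sum over 3–10: 4285 + 4677 + 1072 + 1541 + 3787 + 3564 + 3786 + 963 = 23675
Sum over 4–11: 4677 + 1072 + 1541 + 3787 + 3564 + 3786 + 963 + 899 = 20289
CMA at t=7 = (23675 + 20289) / (2·8) = 43964 / 16 = 2747.750

2747.750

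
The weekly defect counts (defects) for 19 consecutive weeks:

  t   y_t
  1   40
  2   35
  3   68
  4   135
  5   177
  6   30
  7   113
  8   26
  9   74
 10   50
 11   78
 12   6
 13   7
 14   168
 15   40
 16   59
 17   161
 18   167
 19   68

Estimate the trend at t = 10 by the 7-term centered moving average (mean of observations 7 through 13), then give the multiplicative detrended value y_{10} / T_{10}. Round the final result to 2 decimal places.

0.99

Trend T_10 = (113 + 26 + 74 + 50 + 78 + 6 + 7) / 7 = 354/7 = 50.5714
Ratio to trend: 50 / 50.5714 = 0.99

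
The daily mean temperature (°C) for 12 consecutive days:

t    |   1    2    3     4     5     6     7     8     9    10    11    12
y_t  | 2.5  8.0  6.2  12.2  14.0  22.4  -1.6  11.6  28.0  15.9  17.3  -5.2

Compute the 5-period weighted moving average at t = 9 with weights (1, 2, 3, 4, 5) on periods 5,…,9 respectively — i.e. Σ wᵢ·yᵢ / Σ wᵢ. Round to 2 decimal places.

16.03

Weighted sum: 1·14.0 + 2·22.4 + 3·-1.6 + 4·11.6 + 5·28.0 = 14.0 + 44.8 + -4.8 + 46.4 + 140.0 = 240.4
Weight total: 1 + 2 + 3 + 4 + 5 = 15
WMA = 240.4 / 15 = 16.03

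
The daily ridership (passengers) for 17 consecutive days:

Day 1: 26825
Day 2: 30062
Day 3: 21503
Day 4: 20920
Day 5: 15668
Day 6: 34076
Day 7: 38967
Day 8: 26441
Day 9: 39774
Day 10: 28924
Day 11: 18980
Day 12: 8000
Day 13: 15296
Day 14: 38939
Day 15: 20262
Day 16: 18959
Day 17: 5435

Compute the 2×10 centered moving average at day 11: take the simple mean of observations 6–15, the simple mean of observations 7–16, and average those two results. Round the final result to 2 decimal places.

26210.05

Sum over 6–15: 34076 + 38967 + 26441 + 39774 + 28924 + 18980 + 8000 + 15296 + 38939 + 20262 = 269659
Sum over 7–16: 38967 + 26441 + 39774 + 28924 + 18980 + 8000 + 15296 + 38939 + 20262 + 18959 = 254542
CMA at t=11 = (269659 + 254542) / (2·10) = 524201 / 20 = 26210.05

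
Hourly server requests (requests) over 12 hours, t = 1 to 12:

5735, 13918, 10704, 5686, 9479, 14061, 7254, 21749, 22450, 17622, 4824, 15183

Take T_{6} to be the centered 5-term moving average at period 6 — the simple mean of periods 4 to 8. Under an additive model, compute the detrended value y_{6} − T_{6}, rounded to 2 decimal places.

2415.20

Trend T_6 = (5686 + 9479 + 14061 + 7254 + 21749) / 5 = 58229/5 = 11645.8000
Detrended value: 14061 − 11645.8000 = 2415.20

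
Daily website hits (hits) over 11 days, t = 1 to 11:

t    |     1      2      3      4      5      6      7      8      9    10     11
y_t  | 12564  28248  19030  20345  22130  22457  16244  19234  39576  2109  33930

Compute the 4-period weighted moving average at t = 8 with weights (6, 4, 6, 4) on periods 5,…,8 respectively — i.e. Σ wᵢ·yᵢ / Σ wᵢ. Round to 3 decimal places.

19850.400

Weighted sum: 6·22130 + 4·22457 + 6·16244 + 4·19234 = 132780 + 89828 + 97464 + 76936 = 397008
Weight total: 6 + 4 + 6 + 4 = 20
WMA = 397008 / 20 = 19850.400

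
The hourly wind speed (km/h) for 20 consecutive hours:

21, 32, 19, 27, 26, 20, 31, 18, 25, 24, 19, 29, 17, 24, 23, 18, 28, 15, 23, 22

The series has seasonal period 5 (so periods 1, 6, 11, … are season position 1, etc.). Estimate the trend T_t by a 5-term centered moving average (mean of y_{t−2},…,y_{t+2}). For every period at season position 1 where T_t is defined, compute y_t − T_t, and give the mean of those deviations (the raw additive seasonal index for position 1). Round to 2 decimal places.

-3.93

Season position 1 occurs at t = 6, 11, 16 (where T_t is defined).
t=6: T_6 = 24.4000; y_6 − T_6 = 20 − 24.4000 = -4.4000
t=11: T_11 = 22.8000; y_11 − T_11 = 19 − 22.8000 = -3.8000
t=16: T_16 = 21.6000; y_16 − T_16 = 18 − 21.6000 = -3.6000
Mean deviation: (-4.4000 + -3.8000 + -3.6000) / 3 = -3.93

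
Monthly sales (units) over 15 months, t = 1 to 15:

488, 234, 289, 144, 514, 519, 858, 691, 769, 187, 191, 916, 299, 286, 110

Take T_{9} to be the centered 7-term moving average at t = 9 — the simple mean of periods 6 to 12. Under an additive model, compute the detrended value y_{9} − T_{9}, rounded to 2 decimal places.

178.86

Trend T_9 = (519 + 858 + 691 + 769 + 187 + 191 + 916) / 7 = 4131/7 = 590.1429
Detrended value: 769 − 590.1429 = 178.86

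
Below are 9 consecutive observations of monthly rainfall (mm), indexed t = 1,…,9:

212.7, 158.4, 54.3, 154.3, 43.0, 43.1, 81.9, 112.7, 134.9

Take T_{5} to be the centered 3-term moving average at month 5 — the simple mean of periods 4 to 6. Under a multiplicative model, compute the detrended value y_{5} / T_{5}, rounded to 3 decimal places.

0.537

Trend T_5 = (154.3 + 43.0 + 43.1) / 3 = 240.4/3 = 80.13333
Ratio to trend: 43.0 / 80.13333 = 0.537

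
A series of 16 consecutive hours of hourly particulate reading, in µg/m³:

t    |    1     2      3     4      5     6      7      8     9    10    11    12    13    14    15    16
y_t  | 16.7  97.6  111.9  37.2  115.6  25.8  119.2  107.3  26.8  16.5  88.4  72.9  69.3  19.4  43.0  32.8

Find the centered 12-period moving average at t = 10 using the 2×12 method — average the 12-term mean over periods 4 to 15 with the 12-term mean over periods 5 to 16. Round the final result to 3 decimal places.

61.600

Sum over 4–15: 37.2 + 115.6 + 25.8 + 119.2 + 107.3 + 26.8 + 16.5 + 88.4 + 72.9 + 69.3 + 19.4 + 43.0 = 741.4
Sum over 5–16: 115.6 + 25.8 + 119.2 + 107.3 + 26.8 + 16.5 + 88.4 + 72.9 + 69.3 + 19.4 + 43.0 + 32.8 = 737.0
CMA at t=10 = (741.4 + 737.0) / (2·12) = 1478.4 / 24 = 61.600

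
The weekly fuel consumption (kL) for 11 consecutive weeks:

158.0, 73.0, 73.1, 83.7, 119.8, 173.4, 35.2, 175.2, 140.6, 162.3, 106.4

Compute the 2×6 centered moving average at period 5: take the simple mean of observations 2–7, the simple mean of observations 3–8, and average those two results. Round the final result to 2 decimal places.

101.55

Sum over 2–7: 73.0 + 73.1 + 83.7 + 119.8 + 173.4 + 35.2 = 558.2
Sum over 3–8: 73.1 + 83.7 + 119.8 + 173.4 + 35.2 + 175.2 = 660.4
CMA at t=5 = (558.2 + 660.4) / (2·6) = 1218.6 / 12 = 101.55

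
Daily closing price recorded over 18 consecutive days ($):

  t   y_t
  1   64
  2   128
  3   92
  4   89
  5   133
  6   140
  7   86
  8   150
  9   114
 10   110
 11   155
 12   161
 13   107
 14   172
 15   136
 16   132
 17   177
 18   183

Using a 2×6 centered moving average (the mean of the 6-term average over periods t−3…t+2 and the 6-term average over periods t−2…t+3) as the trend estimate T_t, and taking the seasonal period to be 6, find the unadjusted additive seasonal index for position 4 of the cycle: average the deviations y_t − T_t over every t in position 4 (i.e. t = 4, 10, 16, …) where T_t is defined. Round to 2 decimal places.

-20.79

Season position 4 occurs at t = 4, 10 (where T_t is defined).
t=4: T_4 = 109.5000; y_4 − T_4 = 89 − 109.5000 = -20.5000
t=10: T_10 = 131.0833; y_10 − T_10 = 110 − 131.0833 = -21.0833
Mean deviation: (-20.5000 + -21.0833) / 2 = -20.79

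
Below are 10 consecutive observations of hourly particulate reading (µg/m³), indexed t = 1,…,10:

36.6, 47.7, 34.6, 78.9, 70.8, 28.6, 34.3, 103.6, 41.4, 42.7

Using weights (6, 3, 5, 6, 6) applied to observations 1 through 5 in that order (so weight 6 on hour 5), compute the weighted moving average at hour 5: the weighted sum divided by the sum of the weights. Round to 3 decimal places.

55.150

Weighted sum: 6·36.6 + 3·47.7 + 5·34.6 + 6·78.9 + 6·70.8 = 219.6 + 143.1 + 173.0 + 473.4 + 424.8 = 1433.9
Weight total: 6 + 3 + 5 + 6 + 6 = 26
WMA = 1433.9 / 26 = 55.150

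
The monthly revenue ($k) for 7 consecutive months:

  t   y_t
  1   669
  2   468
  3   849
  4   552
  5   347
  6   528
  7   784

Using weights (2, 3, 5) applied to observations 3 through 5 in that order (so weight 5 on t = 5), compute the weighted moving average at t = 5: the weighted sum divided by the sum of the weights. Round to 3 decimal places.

508.900

Weighted sum: 2·849 + 3·552 + 5·347 = 1698 + 1656 + 1735 = 5089
Weight total: 2 + 3 + 5 = 10
WMA = 5089 / 10 = 508.900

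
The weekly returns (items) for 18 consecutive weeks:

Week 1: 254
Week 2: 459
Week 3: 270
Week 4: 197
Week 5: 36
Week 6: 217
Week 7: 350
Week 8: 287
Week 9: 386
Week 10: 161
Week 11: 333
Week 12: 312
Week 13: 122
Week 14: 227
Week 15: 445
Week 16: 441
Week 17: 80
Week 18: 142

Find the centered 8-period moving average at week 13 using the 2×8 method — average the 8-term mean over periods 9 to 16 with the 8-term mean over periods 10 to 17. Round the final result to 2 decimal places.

284.25

Sum over 9–16: 386 + 161 + 333 + 312 + 122 + 227 + 445 + 441 = 2427
Sum over 10–17: 161 + 333 + 312 + 122 + 227 + 445 + 441 + 80 = 2121
CMA at t=13 = (2427 + 2121) / (2·8) = 4548 / 16 = 284.25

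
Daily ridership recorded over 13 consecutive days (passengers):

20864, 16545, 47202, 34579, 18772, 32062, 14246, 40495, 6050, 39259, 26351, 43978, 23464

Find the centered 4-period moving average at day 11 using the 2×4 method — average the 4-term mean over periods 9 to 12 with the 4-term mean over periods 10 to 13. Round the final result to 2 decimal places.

31086.25

Sum over 9–12: 6050 + 39259 + 26351 + 43978 = 115638
Sum over 10–13: 39259 + 26351 + 43978 + 23464 = 133052
CMA at t=11 = (115638 + 133052) / (2·4) = 248690 / 8 = 31086.25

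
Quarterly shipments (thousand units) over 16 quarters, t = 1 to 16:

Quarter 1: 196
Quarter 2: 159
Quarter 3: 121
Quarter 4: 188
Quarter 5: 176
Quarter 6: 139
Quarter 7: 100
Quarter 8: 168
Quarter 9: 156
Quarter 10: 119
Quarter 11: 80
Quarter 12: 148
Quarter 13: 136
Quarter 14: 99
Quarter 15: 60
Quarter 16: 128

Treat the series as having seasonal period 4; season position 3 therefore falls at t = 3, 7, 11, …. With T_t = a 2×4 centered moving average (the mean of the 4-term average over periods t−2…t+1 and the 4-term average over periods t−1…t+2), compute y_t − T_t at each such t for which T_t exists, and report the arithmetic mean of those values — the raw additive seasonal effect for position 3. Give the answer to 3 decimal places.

Season position 3 occurs at t = 3, 7, 11 (where T_t is defined).
t=3: T_3 = 163.50000; y_3 − T_3 = 121 − 163.50000 = -42.50000
t=7: T_7 = 143.25000; y_7 − T_7 = 100 − 143.25000 = -43.25000
t=11: T_11 = 123.25000; y_11 − T_11 = 80 − 123.25000 = -43.25000
Mean deviation: (-42.50000 + -43.25000 + -43.25000) / 3 = -43.000

-43.000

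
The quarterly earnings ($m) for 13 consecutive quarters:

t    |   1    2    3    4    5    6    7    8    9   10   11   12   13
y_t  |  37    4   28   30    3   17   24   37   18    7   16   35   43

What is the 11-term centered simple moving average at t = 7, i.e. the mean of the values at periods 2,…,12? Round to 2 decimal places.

Sum of periods 2–12: 4 + 28 + 30 + 3 + 17 + 24 + 37 + 18 + 7 + 16 + 35 = 219
Divide by 11: 219 / 11 = 19.91

19.91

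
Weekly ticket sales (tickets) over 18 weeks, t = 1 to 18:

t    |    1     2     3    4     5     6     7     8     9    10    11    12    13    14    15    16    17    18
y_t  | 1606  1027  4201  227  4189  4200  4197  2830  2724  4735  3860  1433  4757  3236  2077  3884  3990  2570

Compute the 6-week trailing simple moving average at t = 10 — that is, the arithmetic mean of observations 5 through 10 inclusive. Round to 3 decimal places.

3812.500

Sum of periods 5–10: 4189 + 4200 + 4197 + 2830 + 2724 + 4735 = 22875
Divide by 6: 22875 / 6 = 3812.500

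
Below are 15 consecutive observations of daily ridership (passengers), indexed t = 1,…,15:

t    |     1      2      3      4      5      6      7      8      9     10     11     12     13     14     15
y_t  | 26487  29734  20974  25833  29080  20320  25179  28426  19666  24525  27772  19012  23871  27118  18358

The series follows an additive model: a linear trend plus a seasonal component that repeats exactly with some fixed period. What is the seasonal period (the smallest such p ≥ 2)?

3

First differences y_{t+1} − y_t: 3247, -8760, 4859, 3247, -8760, 4859, 3247, -8760, …
The difference pattern repeats every 3 terms and not for any smaller step, so p = 3.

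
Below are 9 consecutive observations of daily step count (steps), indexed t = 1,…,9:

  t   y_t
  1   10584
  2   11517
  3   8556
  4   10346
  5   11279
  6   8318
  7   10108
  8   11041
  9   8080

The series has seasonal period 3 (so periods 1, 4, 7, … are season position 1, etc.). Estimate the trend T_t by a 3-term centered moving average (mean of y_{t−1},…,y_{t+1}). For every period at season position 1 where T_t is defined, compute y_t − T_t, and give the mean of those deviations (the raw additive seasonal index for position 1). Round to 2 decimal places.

Season position 1 occurs at t = 4, 7 (where T_t is defined).
t=4: T_4 = 10060.3333; y_4 − T_4 = 10346 − 10060.3333 = 285.6667
t=7: T_7 = 9822.3333; y_7 − T_7 = 10108 − 9822.3333 = 285.6667
Mean deviation: (285.6667 + 285.6667) / 2 = 285.67

285.67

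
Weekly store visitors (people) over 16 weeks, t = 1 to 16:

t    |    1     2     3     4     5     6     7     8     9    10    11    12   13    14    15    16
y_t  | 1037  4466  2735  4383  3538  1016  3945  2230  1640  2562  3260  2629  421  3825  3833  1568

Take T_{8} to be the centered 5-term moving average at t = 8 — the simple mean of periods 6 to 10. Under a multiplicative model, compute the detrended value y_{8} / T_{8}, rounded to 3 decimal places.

0.979

Trend T_8 = (1016 + 3945 + 2230 + 1640 + 2562) / 5 = 11393/5 = 2278.60000
Ratio to trend: 2230 / 2278.60000 = 0.979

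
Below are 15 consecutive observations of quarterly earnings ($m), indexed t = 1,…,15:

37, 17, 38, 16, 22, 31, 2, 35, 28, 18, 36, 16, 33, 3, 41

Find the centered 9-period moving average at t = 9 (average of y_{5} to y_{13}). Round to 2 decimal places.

24.56

Sum of periods 5–13: 22 + 31 + 2 + 35 + 28 + 18 + 36 + 16 + 33 = 221
Divide by 9: 221 / 9 = 24.56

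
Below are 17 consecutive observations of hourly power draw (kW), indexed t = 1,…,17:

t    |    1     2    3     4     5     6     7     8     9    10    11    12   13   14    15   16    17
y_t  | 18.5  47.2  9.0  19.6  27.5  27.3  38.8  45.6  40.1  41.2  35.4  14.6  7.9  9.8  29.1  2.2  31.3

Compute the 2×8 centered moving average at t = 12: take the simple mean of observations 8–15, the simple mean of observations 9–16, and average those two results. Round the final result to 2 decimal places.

25.25

Sum over 8–15: 45.6 + 40.1 + 41.2 + 35.4 + 14.6 + 7.9 + 9.8 + 29.1 = 223.7
Sum over 9–16: 40.1 + 41.2 + 35.4 + 14.6 + 7.9 + 9.8 + 29.1 + 2.2 = 180.3
CMA at t=12 = (223.7 + 180.3) / (2·8) = 404.0 / 16 = 25.25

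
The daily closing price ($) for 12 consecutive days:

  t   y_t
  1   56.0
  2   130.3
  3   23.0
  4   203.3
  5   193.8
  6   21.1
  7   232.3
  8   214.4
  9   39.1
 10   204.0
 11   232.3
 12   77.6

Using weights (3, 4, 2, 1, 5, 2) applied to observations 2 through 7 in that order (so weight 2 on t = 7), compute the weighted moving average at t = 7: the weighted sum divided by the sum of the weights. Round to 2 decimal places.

Weighted sum: 3·130.3 + 4·23.0 + 2·203.3 + 1·193.8 + 5·21.1 + 2·232.3 = 390.9 + 92.0 + 406.6 + 193.8 + 105.5 + 464.6 = 1653.4
Weight total: 3 + 4 + 2 + 1 + 5 + 2 = 17
WMA = 1653.4 / 17 = 97.26

97.26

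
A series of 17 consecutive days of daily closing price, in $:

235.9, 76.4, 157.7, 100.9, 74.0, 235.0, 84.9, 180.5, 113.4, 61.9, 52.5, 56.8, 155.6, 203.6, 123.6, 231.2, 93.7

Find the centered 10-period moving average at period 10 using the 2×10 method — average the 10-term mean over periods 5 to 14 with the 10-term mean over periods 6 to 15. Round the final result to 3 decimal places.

Sum over 5–14: 74.0 + 235.0 + 84.9 + 180.5 + 113.4 + 61.9 + 52.5 + 56.8 + 155.6 + 203.6 = 1218.2
Sum over 6–15: 235.0 + 84.9 + 180.5 + 113.4 + 61.9 + 52.5 + 56.8 + 155.6 + 203.6 + 123.6 = 1267.8
CMA at t=10 = (1218.2 + 1267.8) / (2·10) = 2486.0 / 20 = 124.300

124.300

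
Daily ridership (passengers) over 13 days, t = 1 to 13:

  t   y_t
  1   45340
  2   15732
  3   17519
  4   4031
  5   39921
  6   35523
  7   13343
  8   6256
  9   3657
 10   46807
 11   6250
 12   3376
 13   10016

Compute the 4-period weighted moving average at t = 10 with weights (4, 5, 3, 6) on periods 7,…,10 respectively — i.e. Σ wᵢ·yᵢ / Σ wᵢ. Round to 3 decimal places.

Weighted sum: 4·13343 + 5·6256 + 3·3657 + 6·46807 = 53372 + 31280 + 10971 + 280842 = 376465
Weight total: 4 + 5 + 3 + 6 = 18
WMA = 376465 / 18 = 20914.722

20914.722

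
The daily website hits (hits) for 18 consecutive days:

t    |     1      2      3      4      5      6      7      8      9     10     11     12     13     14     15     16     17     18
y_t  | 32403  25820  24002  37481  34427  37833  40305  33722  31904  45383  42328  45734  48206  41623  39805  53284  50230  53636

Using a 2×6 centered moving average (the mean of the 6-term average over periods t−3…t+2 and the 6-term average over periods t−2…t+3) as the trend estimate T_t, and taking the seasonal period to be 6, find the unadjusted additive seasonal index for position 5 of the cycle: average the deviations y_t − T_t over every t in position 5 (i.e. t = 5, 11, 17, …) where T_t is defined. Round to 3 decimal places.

Season position 5 occurs at t = 5, 11 (where T_t is defined).
t=5: T_5 = 33969.83333; y_5 − T_5 = 34427 − 33969.83333 = 457.16667
t=11: T_11 = 41871.25000; y_11 − T_11 = 42328 − 41871.25000 = 456.75000
Mean deviation: (457.16667 + 456.75000) / 2 = 456.958

456.958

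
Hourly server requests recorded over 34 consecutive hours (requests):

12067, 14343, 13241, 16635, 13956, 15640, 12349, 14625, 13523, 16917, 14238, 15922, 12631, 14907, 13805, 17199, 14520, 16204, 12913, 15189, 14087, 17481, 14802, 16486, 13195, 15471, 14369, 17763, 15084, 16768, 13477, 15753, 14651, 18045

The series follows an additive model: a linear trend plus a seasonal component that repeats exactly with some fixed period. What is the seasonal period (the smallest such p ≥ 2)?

First differences y_{t+1} − y_t: 2276, -1102, 3394, -2679, 1684, -3291, 2276, -1102, 3394, -2679, 1684, -3291, 2276, -1102, …
The difference pattern repeats every 6 terms and not for any smaller step, so p = 6.

6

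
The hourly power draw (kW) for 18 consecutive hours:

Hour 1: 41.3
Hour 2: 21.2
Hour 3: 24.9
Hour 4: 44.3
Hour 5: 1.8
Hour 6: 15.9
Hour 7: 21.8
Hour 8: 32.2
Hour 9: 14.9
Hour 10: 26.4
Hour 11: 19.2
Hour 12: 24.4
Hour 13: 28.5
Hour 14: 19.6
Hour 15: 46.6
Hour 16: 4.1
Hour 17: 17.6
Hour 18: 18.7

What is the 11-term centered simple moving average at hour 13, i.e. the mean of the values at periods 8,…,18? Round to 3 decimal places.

22.927

Sum of periods 8–18: 32.2 + 14.9 + 26.4 + 19.2 + 24.4 + 28.5 + 19.6 + 46.6 + 4.1 + 17.6 + 18.7 = 252.2
Divide by 11: 252.2 / 11 = 22.927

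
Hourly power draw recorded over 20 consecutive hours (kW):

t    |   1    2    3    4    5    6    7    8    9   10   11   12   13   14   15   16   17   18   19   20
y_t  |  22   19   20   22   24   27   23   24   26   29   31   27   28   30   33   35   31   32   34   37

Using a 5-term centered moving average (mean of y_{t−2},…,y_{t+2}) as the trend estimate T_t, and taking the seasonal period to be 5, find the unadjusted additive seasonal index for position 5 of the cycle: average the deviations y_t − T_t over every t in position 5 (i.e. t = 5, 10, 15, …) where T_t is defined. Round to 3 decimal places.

Season position 5 occurs at t = 5, 10, 15 (where T_t is defined).
t=5: T_5 = 23.20000; y_5 − T_5 = 24 − 23.20000 = 0.80000
t=10: T_10 = 27.40000; y_10 − T_10 = 29 − 27.40000 = 1.60000
t=15: T_15 = 31.40000; y_15 − T_15 = 33 − 31.40000 = 1.60000
Mean deviation: (0.80000 + 1.60000 + 1.60000) / 3 = 1.333

1.333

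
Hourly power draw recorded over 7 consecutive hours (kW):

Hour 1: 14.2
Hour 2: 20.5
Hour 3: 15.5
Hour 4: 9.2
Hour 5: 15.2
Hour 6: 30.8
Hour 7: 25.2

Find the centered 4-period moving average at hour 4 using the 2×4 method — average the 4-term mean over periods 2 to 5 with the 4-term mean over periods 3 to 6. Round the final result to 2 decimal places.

Sum over 2–5: 20.5 + 15.5 + 9.2 + 15.2 = 60.4
Sum over 3–6: 15.5 + 9.2 + 15.2 + 30.8 = 70.7
CMA at t=4 = (60.4 + 70.7) / (2·4) = 131.1 / 8 = 16.39

16.39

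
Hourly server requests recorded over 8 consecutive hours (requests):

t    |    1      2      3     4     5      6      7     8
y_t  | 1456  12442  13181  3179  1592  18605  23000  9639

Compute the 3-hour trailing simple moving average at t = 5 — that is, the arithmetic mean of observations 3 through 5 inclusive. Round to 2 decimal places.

Sum of periods 3–5: 13181 + 3179 + 1592 = 17952
Divide by 3: 17952 / 3 = 5984.00

5984.00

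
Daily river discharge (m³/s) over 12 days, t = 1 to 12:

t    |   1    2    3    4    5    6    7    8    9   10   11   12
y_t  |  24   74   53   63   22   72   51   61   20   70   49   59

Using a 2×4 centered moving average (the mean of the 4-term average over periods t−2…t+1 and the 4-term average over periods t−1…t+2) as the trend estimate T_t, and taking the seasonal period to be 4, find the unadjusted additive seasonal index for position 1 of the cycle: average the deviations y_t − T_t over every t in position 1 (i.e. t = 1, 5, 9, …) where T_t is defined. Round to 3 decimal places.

Season position 1 occurs at t = 5, 9 (where T_t is defined).
t=5: T_5 = 52.25000; y_5 − T_5 = 22 − 52.25000 = -30.25000
t=9: T_9 = 50.25000; y_9 − T_9 = 20 − 50.25000 = -30.25000
Mean deviation: (-30.25000 + -30.25000) / 2 = -30.250

-30.250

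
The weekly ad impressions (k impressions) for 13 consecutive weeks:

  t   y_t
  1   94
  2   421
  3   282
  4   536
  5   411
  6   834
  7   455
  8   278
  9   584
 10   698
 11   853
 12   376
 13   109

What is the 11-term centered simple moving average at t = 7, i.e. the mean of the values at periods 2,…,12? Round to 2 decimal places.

520.73

Sum of periods 2–12: 421 + 282 + 536 + 411 + 834 + 455 + 278 + 584 + 698 + 853 + 376 = 5728
Divide by 11: 5728 / 11 = 520.73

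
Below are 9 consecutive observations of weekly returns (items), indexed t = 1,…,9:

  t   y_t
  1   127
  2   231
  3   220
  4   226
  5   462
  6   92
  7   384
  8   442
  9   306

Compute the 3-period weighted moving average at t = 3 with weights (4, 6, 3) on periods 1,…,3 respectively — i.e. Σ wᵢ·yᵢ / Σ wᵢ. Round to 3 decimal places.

Weighted sum: 4·127 + 6·231 + 3·220 = 508 + 1386 + 660 = 2554
Weight total: 4 + 6 + 3 = 13
WMA = 2554 / 13 = 196.462

196.462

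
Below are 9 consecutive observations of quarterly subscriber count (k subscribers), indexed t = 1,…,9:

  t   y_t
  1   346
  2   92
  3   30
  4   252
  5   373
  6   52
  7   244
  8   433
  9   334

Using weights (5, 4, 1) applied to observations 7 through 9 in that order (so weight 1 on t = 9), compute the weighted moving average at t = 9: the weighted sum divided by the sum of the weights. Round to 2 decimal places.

Weighted sum: 5·244 + 4·433 + 1·334 = 1220 + 1732 + 334 = 3286
Weight total: 5 + 4 + 1 = 10
WMA = 3286 / 10 = 328.60

328.60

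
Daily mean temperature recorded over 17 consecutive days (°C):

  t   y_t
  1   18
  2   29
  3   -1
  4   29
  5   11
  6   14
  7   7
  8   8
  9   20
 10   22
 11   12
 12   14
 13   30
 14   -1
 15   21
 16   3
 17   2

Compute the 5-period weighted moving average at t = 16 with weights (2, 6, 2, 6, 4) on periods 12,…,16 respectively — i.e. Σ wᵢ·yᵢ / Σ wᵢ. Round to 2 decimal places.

Weighted sum: 2·14 + 6·30 + 2·-1 + 6·21 + 4·3 = 28 + 180 + -2 + 126 + 12 = 344
Weight total: 2 + 6 + 2 + 6 + 4 = 20
WMA = 344 / 20 = 17.20

17.20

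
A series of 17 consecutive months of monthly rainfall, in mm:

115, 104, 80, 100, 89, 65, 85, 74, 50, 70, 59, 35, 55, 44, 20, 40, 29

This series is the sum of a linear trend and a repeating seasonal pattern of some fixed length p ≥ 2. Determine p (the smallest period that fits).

3

First differences y_{t+1} − y_t: -11, -24, 20, -11, -24, 20, -11, -24, …
The difference pattern repeats every 3 terms and not for any smaller step, so p = 3.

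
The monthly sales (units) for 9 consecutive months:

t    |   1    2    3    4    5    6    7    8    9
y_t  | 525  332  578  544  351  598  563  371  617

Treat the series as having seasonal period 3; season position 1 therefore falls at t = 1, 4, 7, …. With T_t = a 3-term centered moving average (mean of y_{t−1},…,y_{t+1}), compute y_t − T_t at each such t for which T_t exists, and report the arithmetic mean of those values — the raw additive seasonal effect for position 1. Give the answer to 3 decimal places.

52.667

Season position 1 occurs at t = 4, 7 (where T_t is defined).
t=4: T_4 = 491.00000; y_4 − T_4 = 544 − 491.00000 = 53.00000
t=7: T_7 = 510.66667; y_7 − T_7 = 563 − 510.66667 = 52.33333
Mean deviation: (53.00000 + 52.33333) / 2 = 52.667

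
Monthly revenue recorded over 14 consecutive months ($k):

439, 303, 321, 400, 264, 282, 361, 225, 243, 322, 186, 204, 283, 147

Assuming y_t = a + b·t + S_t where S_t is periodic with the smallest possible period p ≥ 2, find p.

First differences y_{t+1} − y_t: -136, 18, 79, -136, 18, 79, -136, 18, …
The difference pattern repeats every 3 terms and not for any smaller step, so p = 3.

3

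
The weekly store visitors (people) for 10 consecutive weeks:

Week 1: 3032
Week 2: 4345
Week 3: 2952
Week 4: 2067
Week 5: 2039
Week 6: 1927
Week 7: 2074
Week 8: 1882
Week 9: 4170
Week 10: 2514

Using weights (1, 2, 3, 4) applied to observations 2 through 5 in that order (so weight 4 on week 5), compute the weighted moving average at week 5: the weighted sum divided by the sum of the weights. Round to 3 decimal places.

Weighted sum: 1·4345 + 2·2952 + 3·2067 + 4·2039 = 4345 + 5904 + 6201 + 8156 = 24606
Weight total: 1 + 2 + 3 + 4 = 10
WMA = 24606 / 10 = 2460.600

2460.600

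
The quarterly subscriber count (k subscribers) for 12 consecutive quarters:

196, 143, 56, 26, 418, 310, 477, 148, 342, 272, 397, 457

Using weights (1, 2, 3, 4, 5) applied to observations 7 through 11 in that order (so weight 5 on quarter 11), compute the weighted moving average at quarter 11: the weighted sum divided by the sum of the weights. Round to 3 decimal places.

324.800

Weighted sum: 1·477 + 2·148 + 3·342 + 4·272 + 5·397 = 477 + 296 + 1026 + 1088 + 1985 = 4872
Weight total: 1 + 2 + 3 + 4 + 5 = 15
WMA = 4872 / 15 = 324.800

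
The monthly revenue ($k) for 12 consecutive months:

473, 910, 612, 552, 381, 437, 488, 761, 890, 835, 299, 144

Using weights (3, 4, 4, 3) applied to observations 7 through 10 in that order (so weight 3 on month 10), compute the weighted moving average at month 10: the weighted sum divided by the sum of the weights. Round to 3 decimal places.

755.214

Weighted sum: 3·488 + 4·761 + 4·890 + 3·835 = 1464 + 3044 + 3560 + 2505 = 10573
Weight total: 3 + 4 + 4 + 3 = 14
WMA = 10573 / 14 = 755.214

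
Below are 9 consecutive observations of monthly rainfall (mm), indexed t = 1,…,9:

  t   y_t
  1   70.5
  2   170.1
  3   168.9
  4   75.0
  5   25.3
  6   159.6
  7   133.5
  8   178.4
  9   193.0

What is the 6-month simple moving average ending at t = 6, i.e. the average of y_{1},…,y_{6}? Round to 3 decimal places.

Sum of periods 1–6: 70.5 + 170.1 + 168.9 + 75.0 + 25.3 + 159.6 = 669.4
Divide by 6: 669.4 / 6 = 111.567

111.567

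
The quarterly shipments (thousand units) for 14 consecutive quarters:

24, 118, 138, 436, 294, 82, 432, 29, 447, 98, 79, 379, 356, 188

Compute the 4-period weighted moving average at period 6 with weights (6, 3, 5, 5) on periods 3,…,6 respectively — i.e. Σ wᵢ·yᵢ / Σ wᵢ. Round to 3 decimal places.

Weighted sum: 6·138 + 3·436 + 5·294 + 5·82 = 828 + 1308 + 1470 + 410 = 4016
Weight total: 6 + 3 + 5 + 5 = 19
WMA = 4016 / 19 = 211.368

211.368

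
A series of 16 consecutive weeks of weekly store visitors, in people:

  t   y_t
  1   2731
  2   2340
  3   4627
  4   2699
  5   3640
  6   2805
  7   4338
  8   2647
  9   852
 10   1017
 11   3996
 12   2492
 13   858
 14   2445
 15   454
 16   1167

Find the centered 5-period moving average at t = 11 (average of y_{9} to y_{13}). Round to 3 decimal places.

1843.000

Sum of periods 9–13: 852 + 1017 + 3996 + 2492 + 858 = 9215
Divide by 5: 9215 / 5 = 1843.000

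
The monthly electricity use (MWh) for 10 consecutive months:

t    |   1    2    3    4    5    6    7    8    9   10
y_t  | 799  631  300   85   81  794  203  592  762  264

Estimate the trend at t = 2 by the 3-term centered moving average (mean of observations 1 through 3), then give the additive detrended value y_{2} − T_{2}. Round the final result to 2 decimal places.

54.33

Trend T_2 = (799 + 631 + 300) / 3 = 1730/3 = 576.6667
Detrended value: 631 − 576.6667 = 54.33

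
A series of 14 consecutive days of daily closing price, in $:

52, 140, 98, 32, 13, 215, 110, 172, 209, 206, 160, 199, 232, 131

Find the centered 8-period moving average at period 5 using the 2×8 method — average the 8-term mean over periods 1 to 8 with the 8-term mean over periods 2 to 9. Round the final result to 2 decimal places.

113.81

Sum over 1–8: 52 + 140 + 98 + 32 + 13 + 215 + 110 + 172 = 832
Sum over 2–9: 140 + 98 + 32 + 13 + 215 + 110 + 172 + 209 = 989
CMA at t=5 = (832 + 989) / (2·8) = 1821 / 16 = 113.81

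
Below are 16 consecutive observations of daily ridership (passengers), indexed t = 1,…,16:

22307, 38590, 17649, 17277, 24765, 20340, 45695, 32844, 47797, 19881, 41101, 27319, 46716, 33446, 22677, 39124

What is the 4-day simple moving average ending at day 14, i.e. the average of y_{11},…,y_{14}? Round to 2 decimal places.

37145.50

Sum of periods 11–14: 41101 + 27319 + 46716 + 33446 = 148582
Divide by 4: 148582 / 4 = 37145.50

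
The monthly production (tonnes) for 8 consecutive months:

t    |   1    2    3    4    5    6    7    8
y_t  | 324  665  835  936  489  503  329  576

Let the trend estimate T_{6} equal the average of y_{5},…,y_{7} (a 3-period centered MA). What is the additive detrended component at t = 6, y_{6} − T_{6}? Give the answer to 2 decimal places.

Trend T_6 = (489 + 503 + 329) / 3 = 1321/3 = 440.3333
Detrended value: 503 − 440.3333 = 62.67

62.67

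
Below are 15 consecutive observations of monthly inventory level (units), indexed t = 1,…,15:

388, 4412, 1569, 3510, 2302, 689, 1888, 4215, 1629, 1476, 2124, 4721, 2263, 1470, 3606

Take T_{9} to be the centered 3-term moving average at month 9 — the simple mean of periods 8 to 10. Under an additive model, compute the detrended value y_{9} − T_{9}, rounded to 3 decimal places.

Trend T_9 = (4215 + 1629 + 1476) / 3 = 7320/3 = 2440.00000
Detrended value: 1629 − 2440.00000 = -811.000

-811.000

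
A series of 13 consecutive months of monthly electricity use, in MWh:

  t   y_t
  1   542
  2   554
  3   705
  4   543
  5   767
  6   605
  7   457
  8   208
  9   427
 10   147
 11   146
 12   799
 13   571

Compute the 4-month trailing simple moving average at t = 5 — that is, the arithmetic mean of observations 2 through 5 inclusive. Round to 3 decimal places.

642.250

Sum of periods 2–5: 554 + 705 + 543 + 767 = 2569
Divide by 4: 2569 / 4 = 642.250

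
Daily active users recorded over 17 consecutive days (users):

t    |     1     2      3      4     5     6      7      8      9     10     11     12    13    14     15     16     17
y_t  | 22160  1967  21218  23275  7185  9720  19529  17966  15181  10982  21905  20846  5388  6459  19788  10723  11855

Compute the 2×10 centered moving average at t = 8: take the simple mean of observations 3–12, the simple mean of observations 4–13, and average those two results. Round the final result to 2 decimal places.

Sum over 3–12: 21218 + 23275 + 7185 + 9720 + 19529 + 17966 + 15181 + 10982 + 21905 + 20846 = 167807
Sum over 4–13: 23275 + 7185 + 9720 + 19529 + 17966 + 15181 + 10982 + 21905 + 20846 + 5388 = 151977
CMA at t=8 = (167807 + 151977) / (2·10) = 319784 / 20 = 15989.20

15989.20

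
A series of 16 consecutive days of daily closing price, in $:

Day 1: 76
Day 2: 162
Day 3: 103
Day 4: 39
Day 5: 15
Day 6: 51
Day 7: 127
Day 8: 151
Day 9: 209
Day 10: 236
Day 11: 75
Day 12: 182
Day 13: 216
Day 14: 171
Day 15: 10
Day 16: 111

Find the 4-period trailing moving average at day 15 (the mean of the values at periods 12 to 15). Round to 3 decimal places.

Sum of periods 12–15: 182 + 216 + 171 + 10 = 579
Divide by 4: 579 / 4 = 144.750

144.750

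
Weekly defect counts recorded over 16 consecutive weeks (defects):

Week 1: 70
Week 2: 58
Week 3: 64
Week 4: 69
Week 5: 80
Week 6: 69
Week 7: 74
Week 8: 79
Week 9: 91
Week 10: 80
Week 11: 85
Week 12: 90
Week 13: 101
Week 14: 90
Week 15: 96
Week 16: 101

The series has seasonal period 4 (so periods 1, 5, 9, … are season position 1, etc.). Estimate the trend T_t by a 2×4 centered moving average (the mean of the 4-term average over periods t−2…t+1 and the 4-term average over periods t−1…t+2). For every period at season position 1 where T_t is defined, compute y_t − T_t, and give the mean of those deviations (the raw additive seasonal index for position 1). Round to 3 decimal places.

Season position 1 occurs at t = 5, 9, 13 (where T_t is defined).
t=5: T_5 = 71.75000; y_5 − T_5 = 80 − 71.75000 = 8.25000
t=9: T_9 = 82.37500; y_9 − T_9 = 91 − 82.37500 = 8.62500
t=13: T_13 = 92.87500; y_13 − T_13 = 101 − 92.87500 = 8.12500
Mean deviation: (8.25000 + 8.62500 + 8.12500) / 3 = 8.333

8.333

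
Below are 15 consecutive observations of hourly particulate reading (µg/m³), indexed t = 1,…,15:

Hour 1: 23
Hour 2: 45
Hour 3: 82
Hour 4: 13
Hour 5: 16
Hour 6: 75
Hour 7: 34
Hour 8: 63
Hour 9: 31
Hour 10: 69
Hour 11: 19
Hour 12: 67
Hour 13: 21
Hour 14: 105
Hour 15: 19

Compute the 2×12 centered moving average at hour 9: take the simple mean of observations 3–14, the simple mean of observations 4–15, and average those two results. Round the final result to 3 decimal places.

Sum over 3–14: 82 + 13 + 16 + 75 + 34 + 63 + 31 + 69 + 19 + 67 + 21 + 105 = 595
Sum over 4–15: 13 + 16 + 75 + 34 + 63 + 31 + 69 + 19 + 67 + 21 + 105 + 19 = 532
CMA at t=9 = (595 + 532) / (2·12) = 1127 / 24 = 46.958

46.958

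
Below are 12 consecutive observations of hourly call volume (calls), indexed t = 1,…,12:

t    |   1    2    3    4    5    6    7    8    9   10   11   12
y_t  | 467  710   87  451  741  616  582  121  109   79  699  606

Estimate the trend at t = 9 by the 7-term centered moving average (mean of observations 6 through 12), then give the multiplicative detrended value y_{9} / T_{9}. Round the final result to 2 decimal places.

0.27

Trend T_9 = (616 + 582 + 121 + 109 + 79 + 699 + 606) / 7 = 2812/7 = 401.7143
Ratio to trend: 109 / 401.7143 = 0.27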